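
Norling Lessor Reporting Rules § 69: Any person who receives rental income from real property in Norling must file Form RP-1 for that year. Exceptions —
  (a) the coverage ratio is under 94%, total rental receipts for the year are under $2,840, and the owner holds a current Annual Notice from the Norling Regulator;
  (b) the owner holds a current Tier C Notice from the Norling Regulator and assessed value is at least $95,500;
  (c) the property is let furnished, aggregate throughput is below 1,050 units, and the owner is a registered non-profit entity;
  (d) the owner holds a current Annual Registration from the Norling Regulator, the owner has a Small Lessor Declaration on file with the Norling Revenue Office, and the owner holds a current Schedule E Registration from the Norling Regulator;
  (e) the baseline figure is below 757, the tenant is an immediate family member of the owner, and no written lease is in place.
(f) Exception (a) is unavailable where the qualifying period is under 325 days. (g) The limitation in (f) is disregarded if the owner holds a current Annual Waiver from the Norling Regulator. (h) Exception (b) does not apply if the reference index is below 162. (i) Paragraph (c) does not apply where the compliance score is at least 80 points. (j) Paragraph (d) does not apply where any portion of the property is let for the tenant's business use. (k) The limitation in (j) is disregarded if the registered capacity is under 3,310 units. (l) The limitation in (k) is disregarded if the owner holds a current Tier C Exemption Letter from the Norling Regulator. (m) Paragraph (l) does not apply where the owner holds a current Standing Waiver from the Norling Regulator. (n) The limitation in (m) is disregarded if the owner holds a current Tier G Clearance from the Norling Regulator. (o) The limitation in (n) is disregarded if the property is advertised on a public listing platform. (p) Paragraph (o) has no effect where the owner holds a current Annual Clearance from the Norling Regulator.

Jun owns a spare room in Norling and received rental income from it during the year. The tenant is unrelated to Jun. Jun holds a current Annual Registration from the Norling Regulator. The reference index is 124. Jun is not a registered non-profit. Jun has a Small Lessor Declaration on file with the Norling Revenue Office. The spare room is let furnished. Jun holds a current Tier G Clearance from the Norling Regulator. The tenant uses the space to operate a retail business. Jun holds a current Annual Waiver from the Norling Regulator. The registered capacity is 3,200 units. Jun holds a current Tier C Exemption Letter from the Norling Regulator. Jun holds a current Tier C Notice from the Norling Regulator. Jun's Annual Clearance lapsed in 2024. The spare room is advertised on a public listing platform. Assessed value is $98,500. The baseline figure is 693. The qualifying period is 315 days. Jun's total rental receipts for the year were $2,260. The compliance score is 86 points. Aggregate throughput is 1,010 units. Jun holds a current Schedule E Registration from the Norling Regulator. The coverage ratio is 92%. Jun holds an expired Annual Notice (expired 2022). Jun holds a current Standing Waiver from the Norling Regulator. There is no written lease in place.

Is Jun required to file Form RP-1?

No — exception (d) applies; Jun is not required to file Form RP-1.

Exception (a) does not apply: no current Annual Notice is held.
Exception (b): a current Tier C Notice is held; assessed value is $98,500, meeting the $95,500 threshold — every condition holds. But: (h) operates against (b): the reference index is 124, below the 162 limit. So (b) is unavailable.
Exception (c) fails — Jun is not a registered non-profit.
Exception (d): a current Annual Registration is held; a Small Lessor Declaration is on file; a current Schedule E Registration is held — every condition holds. Under paragraphs (j)–(p): (j) operates (the space is let for business use), but is set aside by (k): (k) operates against (j): the registered capacity is 3,200 units, under the 3,310 units limit. (l) operates (a current Tier C Exemption Letter is held), but is itself disapplied by (m): (m) operates — a current Standing Waiver is held. (n) would limit (m) — a current Tier G Clearance is held — but (o) sets (n) aside: (o) operates against (n): the property is publicly advertised. (p) is not triggered (no current Annual Clearance is held), so (o) stands. (d) remains available.
Exception (e) fails — the tenant is unrelated to the owner.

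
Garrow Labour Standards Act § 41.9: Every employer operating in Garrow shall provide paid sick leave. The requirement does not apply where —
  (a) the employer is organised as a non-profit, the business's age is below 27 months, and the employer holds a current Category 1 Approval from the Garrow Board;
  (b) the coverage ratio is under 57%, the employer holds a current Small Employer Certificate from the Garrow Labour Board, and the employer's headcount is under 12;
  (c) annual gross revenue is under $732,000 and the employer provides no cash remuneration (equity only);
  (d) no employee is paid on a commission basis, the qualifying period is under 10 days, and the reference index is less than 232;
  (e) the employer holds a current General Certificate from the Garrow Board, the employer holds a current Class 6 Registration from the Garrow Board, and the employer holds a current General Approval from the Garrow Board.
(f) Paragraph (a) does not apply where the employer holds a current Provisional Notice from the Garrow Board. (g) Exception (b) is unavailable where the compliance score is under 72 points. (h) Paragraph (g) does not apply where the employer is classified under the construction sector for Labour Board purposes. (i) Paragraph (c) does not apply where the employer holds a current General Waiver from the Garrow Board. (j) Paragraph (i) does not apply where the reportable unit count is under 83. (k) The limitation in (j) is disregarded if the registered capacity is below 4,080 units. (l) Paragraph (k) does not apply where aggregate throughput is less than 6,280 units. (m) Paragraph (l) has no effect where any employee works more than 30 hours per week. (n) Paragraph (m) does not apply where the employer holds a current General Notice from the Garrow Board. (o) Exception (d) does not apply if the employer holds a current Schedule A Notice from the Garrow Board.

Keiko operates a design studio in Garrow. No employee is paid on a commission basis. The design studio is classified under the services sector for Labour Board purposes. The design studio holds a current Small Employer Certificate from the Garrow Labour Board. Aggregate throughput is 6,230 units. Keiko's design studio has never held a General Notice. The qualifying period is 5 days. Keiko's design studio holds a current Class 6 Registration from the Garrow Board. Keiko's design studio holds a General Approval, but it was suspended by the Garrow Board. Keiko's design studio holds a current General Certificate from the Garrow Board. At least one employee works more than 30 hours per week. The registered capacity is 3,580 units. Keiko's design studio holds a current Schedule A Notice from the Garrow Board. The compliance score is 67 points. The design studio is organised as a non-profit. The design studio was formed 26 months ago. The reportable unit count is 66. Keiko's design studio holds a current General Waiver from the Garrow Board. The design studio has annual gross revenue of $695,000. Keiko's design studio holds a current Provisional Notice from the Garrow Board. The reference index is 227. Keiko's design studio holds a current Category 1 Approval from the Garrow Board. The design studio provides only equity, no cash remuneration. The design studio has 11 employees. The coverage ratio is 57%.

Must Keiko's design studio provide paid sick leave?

Exception (a): the employer is a non-profit; the business's age is 26 months, below the 27 months limit; a current Category 1 Approval is held — every condition holds. But: (f) is engaged — a current Provisional Notice is held. (a) is therefore removed.
Exception (b) does not apply: the coverage ratio is 57%, not under 57%.
Exception (c): annual gross revenue is $695,000, under the $732,000 limit; remuneration is equity-only — every condition holds. Turning to paragraphs (i)–(n): (i) operates — a current General Waiver is held. (j) is triggered (the reportable unit count is 66, under the 83 limit), but is itself disapplied by (k): (k) operates — the registered capacity is 3,580 units, below the 4,080 units limit. (l) would limit (k) — aggregate throughput is 6,230 units, less than the 6,280 units limit — but (m) sets (l) aside: (m) is engaged — at least one employee exceeds 30 hours/week. (n) is not engaged (there is no General Notice in force), so (m) stands. So (c) is unavailable.
All of (d)'s requirements are met (no employee is paid on commission; the qualifying period is 5 days, under the 10 days limit; the reference index is 227, less than the 232 limit). But: (o) operates against (d): a current Schedule A Notice is held. Exception (d) does not apply.
Exception (e) requires that the employer holds a current General Approval from the Garrow Board; but no current General Approval is held, so (e) is unavailable.
No exception is made out. Keiko's design studio falls within the general rule.

Yes — Keiko's design studio must provide paid sick leave.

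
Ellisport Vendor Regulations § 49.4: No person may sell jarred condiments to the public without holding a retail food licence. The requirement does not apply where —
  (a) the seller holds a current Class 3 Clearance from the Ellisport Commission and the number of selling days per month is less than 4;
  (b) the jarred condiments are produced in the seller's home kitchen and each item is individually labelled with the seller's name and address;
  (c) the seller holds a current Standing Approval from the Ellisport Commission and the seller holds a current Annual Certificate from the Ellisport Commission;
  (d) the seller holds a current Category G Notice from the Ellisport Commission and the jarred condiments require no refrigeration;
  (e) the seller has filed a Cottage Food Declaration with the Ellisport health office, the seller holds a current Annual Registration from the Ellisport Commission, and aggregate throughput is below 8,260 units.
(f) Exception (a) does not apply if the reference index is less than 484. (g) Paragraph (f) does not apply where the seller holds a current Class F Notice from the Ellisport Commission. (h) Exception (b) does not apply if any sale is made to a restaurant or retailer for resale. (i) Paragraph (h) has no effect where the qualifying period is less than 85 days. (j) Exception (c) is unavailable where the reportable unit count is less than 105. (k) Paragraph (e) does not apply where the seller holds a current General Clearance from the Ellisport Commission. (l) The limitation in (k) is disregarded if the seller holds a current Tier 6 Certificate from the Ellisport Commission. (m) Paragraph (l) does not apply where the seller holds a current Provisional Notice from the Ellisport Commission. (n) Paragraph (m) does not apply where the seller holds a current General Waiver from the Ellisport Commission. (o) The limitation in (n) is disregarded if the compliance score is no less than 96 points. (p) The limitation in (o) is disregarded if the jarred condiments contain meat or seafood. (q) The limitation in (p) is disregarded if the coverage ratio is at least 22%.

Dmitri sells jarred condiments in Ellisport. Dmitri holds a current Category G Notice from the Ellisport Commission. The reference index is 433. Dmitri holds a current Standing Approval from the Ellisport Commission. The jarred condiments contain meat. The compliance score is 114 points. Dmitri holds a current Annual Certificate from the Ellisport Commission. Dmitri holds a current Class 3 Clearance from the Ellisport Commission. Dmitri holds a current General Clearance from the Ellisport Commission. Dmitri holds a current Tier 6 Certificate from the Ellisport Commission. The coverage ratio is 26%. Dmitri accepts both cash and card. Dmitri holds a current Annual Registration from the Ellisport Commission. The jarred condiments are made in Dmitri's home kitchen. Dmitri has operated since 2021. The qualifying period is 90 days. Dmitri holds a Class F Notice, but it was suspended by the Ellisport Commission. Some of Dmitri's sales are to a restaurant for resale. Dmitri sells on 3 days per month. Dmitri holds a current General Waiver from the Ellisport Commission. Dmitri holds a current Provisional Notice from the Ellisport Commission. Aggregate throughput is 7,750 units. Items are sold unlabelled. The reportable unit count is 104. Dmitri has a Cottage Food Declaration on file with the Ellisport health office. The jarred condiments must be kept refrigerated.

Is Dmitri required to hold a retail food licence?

Exception (a): a current Class 3 Clearance is held; the number of selling days per month is 3, less than the 4 limit — every condition holds. Turning to paragraphs (f)–(g): (f) is triggered — the reference index is 433, less than the 484 limit. (g), which would lift (f), does not operate here — no current Class F Notice is held. So (a) is unavailable.
Exception (b) requires that each item is individually labelled with the seller's name and address; but items are sold unlabelled, so (b) is unavailable.
Exception (c)'s conditions are all satisfied: a current Standing Approval is held; a current Annual Certificate is held. Turning to paragraph (j): (j) operates against (c): the reportable unit count is 104, less than the 105 limit. So (c) is unavailable.
Exception (d) does not apply: the jarred condiments require refrigeration.
Exception (e) is satisfied on its face — a Cottage Food Declaration is on file; a current Annual Registration is held; aggregate throughput is 7,750 units, below the 8,260 units limit. However, paragraphs (k)–(q) must be considered: (k) is engaged — a current General Clearance is held. (l) would limit (k) — a current Tier 6 Certificate is held — but (m) sets (l) aside: (m) applies — a current Provisional Notice is held. (n) is engaged (a current General Waiver is held), but is set aside by (o): (o) applies — the compliance score is 114 points, meeting the 96 points threshold. (p) would limit (o) — the jarred condiments contain meat — but (q) sets (p) aside: (q) operates against (p): the coverage ratio is 26%, meeting the 22% threshold. (e) is therefore removed.
Every exception is unavailable, so the rule governs.

Yes — Dmitri must hold a retail food licence.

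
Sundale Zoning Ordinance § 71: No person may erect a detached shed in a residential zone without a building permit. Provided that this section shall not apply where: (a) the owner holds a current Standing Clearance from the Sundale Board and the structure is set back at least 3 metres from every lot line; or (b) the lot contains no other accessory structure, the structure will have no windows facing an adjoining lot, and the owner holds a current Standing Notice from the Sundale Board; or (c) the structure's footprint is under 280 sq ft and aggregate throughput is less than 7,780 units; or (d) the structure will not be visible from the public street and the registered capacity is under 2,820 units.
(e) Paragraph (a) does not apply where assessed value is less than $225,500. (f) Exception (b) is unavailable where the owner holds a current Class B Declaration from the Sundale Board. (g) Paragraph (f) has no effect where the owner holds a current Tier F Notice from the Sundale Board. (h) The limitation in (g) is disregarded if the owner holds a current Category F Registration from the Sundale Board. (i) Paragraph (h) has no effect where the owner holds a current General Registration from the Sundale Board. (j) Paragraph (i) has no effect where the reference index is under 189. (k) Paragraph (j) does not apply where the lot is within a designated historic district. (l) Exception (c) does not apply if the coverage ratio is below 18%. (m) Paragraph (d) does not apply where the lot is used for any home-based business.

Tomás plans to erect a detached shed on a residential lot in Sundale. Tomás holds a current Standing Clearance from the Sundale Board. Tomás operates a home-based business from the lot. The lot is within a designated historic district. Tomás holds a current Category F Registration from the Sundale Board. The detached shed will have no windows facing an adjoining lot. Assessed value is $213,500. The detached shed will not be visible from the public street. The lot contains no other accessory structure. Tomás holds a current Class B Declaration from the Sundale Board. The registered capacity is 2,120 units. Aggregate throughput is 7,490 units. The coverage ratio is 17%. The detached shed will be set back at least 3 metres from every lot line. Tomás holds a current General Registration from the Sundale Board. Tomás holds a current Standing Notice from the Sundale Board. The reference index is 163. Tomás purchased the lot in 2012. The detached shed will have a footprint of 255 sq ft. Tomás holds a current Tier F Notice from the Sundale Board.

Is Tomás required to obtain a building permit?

No — exception (b) applies; Tomás does not need a building permit.

All of (a)'s requirements are met (a current Standing Clearance is held; the setback is at least 3 m on every side). However, paragraph (e) must be considered: (e) is triggered — assessed value is $213,500, less than the $225,500 limit. (a) is therefore removed.
Exception (b): the lot has no other accessory structure; no windows face an adjoining lot; a current Standing Notice is held — every condition holds. As to paragraphs (f)–(k): (f) would limit (b) — a current Class B Declaration is held — but (g) sets (f) aside: (g) is triggered — a current Tier F Notice is held. (h) operates (a current Category F Registration is held), but yields to (i): (i) applies — a current General Registration is held. (j) would limit (i) — the reference index is 163, under the 189 limit — but (k) sets (j) aside: (k) applies — the lot is in a historic district. (b) remains available.
All of (c)'s requirements are met (the structure's footprint is 255 sq ft, under the 280 sq ft limit; aggregate throughput is 7,490 units, less than the 7,780 units limit). But applying paragraph (l): (l) is engaged — the coverage ratio is 17%, below the 18% limit. Exception (c) does not apply.
All of (d)'s requirements are met (the structure will not be visible from the street; the registered capacity is 2,120 units, under the 2,820 units limit). But applying paragraph (m): (m) operates against (d): a home-based business operates on the lot. Exception (d) does not apply.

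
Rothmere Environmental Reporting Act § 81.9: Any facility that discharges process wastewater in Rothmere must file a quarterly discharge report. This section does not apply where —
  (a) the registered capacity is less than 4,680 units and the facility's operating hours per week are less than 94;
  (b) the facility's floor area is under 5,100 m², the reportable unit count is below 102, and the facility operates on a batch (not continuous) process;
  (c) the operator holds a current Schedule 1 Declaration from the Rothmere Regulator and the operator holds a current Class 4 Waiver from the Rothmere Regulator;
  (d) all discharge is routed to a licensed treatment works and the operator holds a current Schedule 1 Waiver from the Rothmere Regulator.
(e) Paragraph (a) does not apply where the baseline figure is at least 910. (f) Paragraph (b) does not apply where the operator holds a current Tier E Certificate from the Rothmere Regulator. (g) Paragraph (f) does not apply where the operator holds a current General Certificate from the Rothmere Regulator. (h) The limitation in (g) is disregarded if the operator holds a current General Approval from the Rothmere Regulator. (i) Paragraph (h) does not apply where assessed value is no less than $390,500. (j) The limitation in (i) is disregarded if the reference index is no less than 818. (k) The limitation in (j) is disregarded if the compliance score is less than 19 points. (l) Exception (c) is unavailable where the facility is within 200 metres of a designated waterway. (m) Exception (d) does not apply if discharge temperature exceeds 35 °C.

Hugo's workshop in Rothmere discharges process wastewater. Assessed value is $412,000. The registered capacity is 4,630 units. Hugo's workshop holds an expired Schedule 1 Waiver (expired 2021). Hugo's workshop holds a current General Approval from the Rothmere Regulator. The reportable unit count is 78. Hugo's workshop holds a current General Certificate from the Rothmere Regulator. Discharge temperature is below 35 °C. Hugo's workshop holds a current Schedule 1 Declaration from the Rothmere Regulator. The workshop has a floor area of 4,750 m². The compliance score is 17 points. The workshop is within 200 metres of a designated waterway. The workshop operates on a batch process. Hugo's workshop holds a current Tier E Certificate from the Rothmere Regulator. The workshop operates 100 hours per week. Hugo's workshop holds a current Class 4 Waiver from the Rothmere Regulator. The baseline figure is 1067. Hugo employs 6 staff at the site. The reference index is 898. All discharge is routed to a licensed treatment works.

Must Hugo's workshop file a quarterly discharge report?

No — exception (b) applies; Hugo's workshop is not required to file a quarterly discharge report.

Exception (a) fails — the facility's operating hours per week are 100, not less than 94.
Exception (b) is satisfied on its face — the facility's floor area is 4,750 m², under the 5,100 m² limit; the reportable unit count is 78, below the 102 limit; the facility operates on a batch process. Considering the limiting provisions: (f) would limit (b) — a current Tier E Certificate is held — but (g) sets (f) aside: (g) operates against (f): a current General Certificate is held. (h) would limit (g) — a current General Approval is held — but (i) sets (h) aside: (i) applies — assessed value is $412,000, meeting the $390,500 threshold. (j) would limit (i) — the reference index is 898, meeting the 818 threshold — but (k) sets (j) aside: (k) is triggered — the compliance score is 17 points, less than the 19 points limit. (b) remains available.
All of (c)'s requirements are met (a current Schedule 1 Declaration is held; a current Class 4 Waiver is held). But: (l) is triggered — the workshop is within 200 m of a designated waterway. Exception (c) does not apply.
Exception (d) requires that the operator holds a current Schedule 1 Waiver from the Rothmere Regulator; but there is no Schedule 1 Waiver in force, so (d) is unavailable.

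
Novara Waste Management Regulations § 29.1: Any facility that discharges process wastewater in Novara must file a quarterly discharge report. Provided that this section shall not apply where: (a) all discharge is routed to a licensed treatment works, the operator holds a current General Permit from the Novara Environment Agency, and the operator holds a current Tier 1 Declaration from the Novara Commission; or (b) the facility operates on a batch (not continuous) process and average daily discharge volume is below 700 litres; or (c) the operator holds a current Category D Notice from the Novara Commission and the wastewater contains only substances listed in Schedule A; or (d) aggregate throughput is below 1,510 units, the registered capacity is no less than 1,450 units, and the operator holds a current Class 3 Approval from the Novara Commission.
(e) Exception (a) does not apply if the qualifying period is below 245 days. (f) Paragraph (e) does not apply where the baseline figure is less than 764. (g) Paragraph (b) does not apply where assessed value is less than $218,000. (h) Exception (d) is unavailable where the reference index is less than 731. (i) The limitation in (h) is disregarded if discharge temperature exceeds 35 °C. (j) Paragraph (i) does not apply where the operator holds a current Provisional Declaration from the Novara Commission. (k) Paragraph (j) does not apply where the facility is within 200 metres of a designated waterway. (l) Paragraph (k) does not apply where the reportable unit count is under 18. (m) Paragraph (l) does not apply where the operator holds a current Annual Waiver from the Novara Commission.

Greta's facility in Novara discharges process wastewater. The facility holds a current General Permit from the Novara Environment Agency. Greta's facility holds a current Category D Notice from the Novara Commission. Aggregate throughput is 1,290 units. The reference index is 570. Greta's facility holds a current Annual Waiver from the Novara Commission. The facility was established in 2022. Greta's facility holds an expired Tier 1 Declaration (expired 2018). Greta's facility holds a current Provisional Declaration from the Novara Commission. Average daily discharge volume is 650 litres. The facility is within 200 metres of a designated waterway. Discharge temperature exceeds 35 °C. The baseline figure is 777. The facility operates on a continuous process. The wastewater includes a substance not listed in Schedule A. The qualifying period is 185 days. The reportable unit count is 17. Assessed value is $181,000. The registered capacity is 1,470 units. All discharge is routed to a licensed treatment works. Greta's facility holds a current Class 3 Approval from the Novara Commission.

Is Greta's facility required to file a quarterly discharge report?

Exception (a) requires that the operator holds a current Tier 1 Declaration from the Novara Commission; but there is no Tier 1 Declaration in force, so (a) is unavailable.
Exception (b) does not apply: the facility operates on a continuous process.
Exception (c) fails — the wastewater includes a non-Schedule-A substance.
Exception (d): aggregate throughput is 1,290 units, below the 1,510 units limit; the registered capacity is 1,470 units, meeting the 1,450 units threshold; a current Class 3 Approval is held — every condition holds. As to paragraphs (h)–(m): (h) would limit (d) — the reference index is 570, less than the 731 limit — but (i) sets (h) aside: (i) applies — discharge temperature exceeds 35 °C. (j) would limit (i) — a current Provisional Declaration is held — but (k) sets (j) aside: (k) is triggered — the facility is within 200 m of a designated waterway. (l) would limit (k) — the reportable unit count is 17, under the 18 limit — but (m) sets (l) aside: (m) operates against (l): a current Annual Waiver is held. (d) remains available.

No — exception (d) applies; Greta's facility is not required to file a quarterly discharge report.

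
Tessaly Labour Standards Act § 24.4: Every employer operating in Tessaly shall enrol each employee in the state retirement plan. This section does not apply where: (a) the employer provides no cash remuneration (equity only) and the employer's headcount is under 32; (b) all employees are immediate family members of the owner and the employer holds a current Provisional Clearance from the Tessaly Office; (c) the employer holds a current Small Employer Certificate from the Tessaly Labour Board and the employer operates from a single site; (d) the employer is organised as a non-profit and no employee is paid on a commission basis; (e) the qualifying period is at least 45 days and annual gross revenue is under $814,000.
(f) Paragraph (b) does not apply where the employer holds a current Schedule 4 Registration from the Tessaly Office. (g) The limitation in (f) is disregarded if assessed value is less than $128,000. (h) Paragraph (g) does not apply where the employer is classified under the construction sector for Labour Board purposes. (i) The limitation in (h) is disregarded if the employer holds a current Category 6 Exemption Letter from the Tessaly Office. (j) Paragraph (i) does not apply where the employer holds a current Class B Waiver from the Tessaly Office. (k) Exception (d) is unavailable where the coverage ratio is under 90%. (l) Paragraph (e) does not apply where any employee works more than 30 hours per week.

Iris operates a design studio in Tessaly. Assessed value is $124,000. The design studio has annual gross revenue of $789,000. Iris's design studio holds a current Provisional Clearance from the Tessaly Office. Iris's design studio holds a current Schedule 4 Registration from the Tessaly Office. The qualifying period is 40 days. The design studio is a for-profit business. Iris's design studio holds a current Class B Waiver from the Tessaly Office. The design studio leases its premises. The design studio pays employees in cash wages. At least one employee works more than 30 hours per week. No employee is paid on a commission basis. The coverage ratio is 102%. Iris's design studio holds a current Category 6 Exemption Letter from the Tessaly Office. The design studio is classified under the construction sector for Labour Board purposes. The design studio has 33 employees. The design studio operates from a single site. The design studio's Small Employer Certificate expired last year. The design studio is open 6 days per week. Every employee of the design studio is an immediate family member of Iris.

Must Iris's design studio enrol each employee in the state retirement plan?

Exception (a) does not apply: employees are paid cash wages.
Exception (b)'s conditions are all satisfied: every employee is an immediate family member; a current Provisional Clearance is held. But: (f) is engaged — a current Schedule 4 Registration is held. (g) would limit (f) — assessed value is $124,000, less than the $128,000 limit — but (h) sets (g) aside: (h) operates — the design studio is classified under the construction sector. (i) applies (a current Category 6 Exemption Letter is held), but is itself disapplied by (j): (j) operates against (i): a current Class B Waiver is held. So (b) is unavailable.
Exception (c) requires that the employer holds a current Small Employer Certificate from the Tessaly Labour Board; but the Small Employer Certificate has expired, so (c) is unavailable.
Exception (d) requires that the employer is organised as a non-profit; but the employer is for-profit, so (d) is unavailable.
Exception (e) requires that the qualifying period is at least 45 days; but the qualifying period is 40 days, short of 45 days, so (e) is unavailable.
No exception is made out. Iris's design studio falls within the general rule.

Yes — Iris's design studio must enrol each employee in the state retirement plan.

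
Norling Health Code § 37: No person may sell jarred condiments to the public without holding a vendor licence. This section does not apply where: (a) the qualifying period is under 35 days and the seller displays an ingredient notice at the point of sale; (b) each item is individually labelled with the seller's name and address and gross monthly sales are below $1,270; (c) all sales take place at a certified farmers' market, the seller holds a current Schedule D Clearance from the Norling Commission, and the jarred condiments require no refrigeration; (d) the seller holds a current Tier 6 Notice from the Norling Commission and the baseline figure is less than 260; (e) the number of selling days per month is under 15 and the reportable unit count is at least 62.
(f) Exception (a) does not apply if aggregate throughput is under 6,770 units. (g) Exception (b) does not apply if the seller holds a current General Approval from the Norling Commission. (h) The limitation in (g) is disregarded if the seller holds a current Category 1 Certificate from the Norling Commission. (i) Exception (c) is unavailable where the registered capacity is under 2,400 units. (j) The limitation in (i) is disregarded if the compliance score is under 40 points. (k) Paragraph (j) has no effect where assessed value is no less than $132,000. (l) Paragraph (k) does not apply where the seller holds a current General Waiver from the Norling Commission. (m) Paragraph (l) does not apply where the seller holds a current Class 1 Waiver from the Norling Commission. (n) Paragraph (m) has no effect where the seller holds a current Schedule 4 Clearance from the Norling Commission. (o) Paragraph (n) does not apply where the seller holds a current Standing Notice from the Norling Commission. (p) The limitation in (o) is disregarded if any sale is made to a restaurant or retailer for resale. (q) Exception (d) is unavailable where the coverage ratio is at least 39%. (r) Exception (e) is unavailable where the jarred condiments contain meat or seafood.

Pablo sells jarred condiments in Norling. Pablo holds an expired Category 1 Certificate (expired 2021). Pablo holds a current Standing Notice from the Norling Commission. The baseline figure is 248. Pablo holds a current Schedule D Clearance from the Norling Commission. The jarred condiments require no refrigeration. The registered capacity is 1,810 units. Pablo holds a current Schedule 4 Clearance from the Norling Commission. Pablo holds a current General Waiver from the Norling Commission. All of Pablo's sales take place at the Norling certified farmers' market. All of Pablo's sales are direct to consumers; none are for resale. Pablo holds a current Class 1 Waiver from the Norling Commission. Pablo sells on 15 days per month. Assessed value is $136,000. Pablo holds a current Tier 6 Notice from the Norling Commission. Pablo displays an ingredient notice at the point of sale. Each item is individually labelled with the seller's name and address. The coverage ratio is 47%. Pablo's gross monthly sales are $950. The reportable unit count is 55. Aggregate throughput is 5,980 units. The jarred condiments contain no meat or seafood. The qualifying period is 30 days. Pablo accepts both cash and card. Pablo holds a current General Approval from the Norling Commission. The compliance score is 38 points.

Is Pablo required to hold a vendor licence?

Yes — Pablo must hold a vendor licence.

Exception (a) is satisfied on its face — the qualifying period is 30 days, under the 35 days limit; an ingredient notice is displayed. Turning to paragraph (f): (f) is engaged — aggregate throughput is 5,980 units, under the 6,770 units limit. Exception (a) does not apply.
Exception (b)'s conditions are all satisfied: items are individually labelled; gross monthly sales are $950, below the $1,270 limit. Turning to paragraphs (g)–(h): (g) operates against (b): a current General Approval is held. (h), which would lift (g), is not engaged — no current Category 1 Certificate is held. Exception (b) does not apply.
All of (c)'s requirements are met (all sales are at a certified farmers' market; a current Schedule D Clearance is held; the jarred condiments are shelf-stable). However, paragraphs (i)–(p) must be considered: (i) operates against (c): the registered capacity is 1,810 units, under the 2,400 units limit. (j) would limit (i) — the compliance score is 38 points, under the 40 points limit — but (k) sets (j) aside: (k) applies — assessed value is $136,000, meeting the $132,000 threshold. (l) would limit (k) — a current General Waiver is held — but (m) sets (l) aside: (m) is engaged — a current Class 1 Waiver is held. (n) would limit (m) — a current Schedule 4 Clearance is held — but (o) sets (n) aside: (o) is triggered — a current Standing Notice is held. (p), which would lift (o), is inapplicable — no sales are for resale. So (c) is unavailable.
Exception (d)'s conditions are all satisfied: a current Tier 6 Notice is held; the baseline figure is 248, less than the 260 limit. Turning to paragraph (q): (q) operates against (d): the coverage ratio is 47%, meeting the 39% threshold. So (d) is unavailable.
Exception (e) fails — the number of selling days per month is 15, not under 15.
No exception displaces § 37.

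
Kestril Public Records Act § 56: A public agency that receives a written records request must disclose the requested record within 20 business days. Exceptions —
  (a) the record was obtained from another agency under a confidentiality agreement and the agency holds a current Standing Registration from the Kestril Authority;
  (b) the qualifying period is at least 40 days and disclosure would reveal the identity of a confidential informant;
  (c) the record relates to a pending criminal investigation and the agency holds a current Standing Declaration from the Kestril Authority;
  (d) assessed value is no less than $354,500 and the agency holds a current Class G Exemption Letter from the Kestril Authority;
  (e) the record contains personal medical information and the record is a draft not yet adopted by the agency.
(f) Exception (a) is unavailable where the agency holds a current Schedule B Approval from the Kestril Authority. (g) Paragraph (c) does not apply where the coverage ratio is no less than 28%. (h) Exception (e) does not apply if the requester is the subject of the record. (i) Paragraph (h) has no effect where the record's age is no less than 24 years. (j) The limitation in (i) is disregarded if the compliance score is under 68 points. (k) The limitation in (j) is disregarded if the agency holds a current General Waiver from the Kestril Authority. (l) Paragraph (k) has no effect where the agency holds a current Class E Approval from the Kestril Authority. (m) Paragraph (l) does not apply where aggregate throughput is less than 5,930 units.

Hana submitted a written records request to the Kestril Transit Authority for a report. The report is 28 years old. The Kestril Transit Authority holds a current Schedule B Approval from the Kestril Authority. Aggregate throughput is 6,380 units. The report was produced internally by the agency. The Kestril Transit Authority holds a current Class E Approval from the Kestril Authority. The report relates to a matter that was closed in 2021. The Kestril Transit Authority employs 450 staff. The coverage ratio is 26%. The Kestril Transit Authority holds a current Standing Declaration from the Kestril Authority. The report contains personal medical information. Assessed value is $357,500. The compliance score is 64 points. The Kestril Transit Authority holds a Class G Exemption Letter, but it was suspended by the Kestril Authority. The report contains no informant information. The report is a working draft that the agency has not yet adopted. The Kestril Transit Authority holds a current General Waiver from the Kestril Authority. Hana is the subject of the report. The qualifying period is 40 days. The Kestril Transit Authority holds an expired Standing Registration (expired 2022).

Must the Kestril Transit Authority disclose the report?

Yes — the Kestril Transit Authority must disclose the report.

Exception (a) fails — the report was produced internally.
Exception (b) requires that disclosure would reveal the identity of a confidential informant; but the report contains no informant information, so (b) is unavailable.
Exception (c) does not apply: the report relates to a closed matter.
Exception (d) does not apply: no current Class G Exemption Letter is held.
Exception (e): the report contains personal medical information; the report is an unadopted draft — every condition holds. But applying paragraphs (h)–(m): (h) is triggered — Hana is the subject of the report. (i) applies (the record's age is 28 years, meeting the 24 years threshold), but is set aside by (j): (j) is engaged — the compliance score is 64 points, under the 68 points limit. (k) would limit (j) — a current General Waiver is held — but (l) sets (k) aside: (l) applies — a current Class E Approval is held. (m) does not operate here (aggregate throughput is 6,380 units, not less than 5,930 units), so (l) stands. Exception (e) does not apply.
No exception is made out. the Kestril Transit Authority falls within the general rule.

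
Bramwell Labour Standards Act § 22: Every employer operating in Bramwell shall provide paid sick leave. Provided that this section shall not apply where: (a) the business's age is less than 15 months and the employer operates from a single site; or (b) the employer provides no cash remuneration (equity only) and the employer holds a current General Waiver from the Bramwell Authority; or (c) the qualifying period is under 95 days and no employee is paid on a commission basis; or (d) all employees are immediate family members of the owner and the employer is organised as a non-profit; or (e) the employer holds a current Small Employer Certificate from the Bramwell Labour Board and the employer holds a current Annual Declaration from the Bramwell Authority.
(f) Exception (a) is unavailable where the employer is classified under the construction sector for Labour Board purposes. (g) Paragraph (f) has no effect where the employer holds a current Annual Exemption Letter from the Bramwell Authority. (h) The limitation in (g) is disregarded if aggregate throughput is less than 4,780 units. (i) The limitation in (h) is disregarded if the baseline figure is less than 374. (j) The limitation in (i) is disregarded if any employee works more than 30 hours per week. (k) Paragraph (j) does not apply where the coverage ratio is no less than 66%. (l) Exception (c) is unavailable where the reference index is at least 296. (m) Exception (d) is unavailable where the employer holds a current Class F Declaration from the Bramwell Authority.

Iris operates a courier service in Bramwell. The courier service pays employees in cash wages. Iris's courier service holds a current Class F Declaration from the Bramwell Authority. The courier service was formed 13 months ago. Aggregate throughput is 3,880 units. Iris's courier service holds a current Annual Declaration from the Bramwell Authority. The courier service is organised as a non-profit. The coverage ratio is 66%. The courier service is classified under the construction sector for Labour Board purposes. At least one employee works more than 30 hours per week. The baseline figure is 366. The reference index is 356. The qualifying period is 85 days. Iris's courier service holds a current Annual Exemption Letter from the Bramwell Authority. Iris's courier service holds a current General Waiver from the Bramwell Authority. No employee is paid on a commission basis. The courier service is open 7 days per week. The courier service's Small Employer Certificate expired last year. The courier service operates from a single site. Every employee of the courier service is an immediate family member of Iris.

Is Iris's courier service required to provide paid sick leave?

No — exception (a) applies; Iris's courier service is not required to provide paid sick leave.

Exception (a) is satisfied on its face — the business's age is 13 months, less than the 15 months limit; the employer operates from a single site. As to paragraphs (f)–(k): (f) would limit (a) — the courier service is classified under the construction sector — but (g) sets (f) aside: (g) is triggered — a current Annual Exemption Letter is held. (h) operates (aggregate throughput is 3,880 units, less than the 4,780 units limit), but is set aside by (i): (i) is triggered — the baseline figure is 366, less than the 374 limit. (j) would limit (i) — at least one employee exceeds 30 hours/week — but (k) sets (j) aside: (k) operates against (j): the coverage ratio is 66%, meeting the 66% threshold. Exception (a) stands.
Exception (b) does not apply: employees are paid cash wages.
Exception (c)'s conditions are all satisfied: the qualifying period is 85 days, under the 95 days limit; no employee is paid on commission. Turning to paragraph (l): (l) is triggered — the reference index is 356, meeting the 296 threshold. (c) is therefore removed.
Exception (d)'s conditions are all satisfied: every employee is an immediate family member; the employer is a non-profit. However, paragraph (m) must be considered: (m) operates — a current Class F Declaration is held. So (d) is unavailable.
Exception (e) requires that the employer holds a current Small Employer Certificate from the Bramwell Labour Board; but the Small Employer Certificate has expired, so (e) is unavailable.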